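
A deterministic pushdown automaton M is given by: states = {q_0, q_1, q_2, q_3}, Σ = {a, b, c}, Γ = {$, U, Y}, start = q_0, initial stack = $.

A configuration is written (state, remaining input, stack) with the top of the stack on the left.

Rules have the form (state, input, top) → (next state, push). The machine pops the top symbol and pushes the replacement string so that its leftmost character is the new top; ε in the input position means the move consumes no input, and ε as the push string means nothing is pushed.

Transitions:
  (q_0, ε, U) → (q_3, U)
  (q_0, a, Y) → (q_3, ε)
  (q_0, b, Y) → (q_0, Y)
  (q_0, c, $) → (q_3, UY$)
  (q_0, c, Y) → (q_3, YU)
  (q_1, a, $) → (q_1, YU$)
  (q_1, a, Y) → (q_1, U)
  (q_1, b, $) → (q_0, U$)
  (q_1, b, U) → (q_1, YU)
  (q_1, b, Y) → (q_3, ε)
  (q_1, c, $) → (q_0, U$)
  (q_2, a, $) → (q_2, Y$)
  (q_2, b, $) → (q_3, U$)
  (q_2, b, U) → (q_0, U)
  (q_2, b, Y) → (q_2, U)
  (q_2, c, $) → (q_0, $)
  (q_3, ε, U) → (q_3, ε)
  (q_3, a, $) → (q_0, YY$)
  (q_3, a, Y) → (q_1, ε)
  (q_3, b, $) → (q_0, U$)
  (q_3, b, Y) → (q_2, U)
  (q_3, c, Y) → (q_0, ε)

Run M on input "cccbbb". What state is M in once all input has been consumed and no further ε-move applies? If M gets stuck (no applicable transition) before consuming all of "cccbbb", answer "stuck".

(q_0, cccbbb, $) ⊢ (q_3, ccbbb, UY$) ⊢ (q_3, ccbbb, Y$) ⊢ (q_0, cbbb, $) ⊢ (q_3, bbb, UY$) ⊢ (q_3, bbb, Y$) ⊢ (q_2, bb, U$) ⊢ (q_0, b, U$) ⊢ (q_3, b, U$) ⊢ (q_3, b, $) ⊢ (q_0, ε, U$) ⊢ (q_3, ε, U$) ⊢ (q_3, ε, $)
All input consumed; M is in state q_3.

q_3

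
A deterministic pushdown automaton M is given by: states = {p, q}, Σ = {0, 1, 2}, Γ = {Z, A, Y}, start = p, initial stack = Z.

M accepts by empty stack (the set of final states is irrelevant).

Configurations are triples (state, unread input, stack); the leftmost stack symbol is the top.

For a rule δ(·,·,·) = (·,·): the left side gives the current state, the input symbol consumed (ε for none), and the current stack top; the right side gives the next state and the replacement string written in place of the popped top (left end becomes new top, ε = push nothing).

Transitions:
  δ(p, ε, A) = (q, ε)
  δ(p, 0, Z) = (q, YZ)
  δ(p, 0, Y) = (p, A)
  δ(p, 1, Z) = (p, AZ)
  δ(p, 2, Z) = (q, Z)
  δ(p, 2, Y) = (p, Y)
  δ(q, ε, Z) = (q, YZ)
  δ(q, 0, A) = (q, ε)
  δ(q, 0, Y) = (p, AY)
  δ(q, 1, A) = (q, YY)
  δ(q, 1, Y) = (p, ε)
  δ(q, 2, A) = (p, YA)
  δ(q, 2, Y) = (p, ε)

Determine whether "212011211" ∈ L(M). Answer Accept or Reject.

Reject

(p, 212011211, Z)
  read 2, top Z: go to q, push Z → (q, 12011211, Z)
  ε-move, top Z: go to q, push YZ → (q, 12011211, YZ)
  read 1, top Y: go to p, push ε → (p, 2011211, Z)
  read 2, top Z: go to q, push Z → (q, 011211, Z)
  ε-move, top Z: go to q, push YZ → (q, 011211, YZ)
  read 0, top Y: go to p, push AY → (p, 11211, AYZ)
  ε-move, top A: go to q, push ε → (q, 11211, YZ)
  read 1, top Y: go to p, push ε → (p, 1211, Z)
  read 1, top Z: go to p, push AZ → (p, 211, AZ)
  ε-move, top A: go to q, push ε → (q, 211, Z)
  ε-move, top Z: go to q, push YZ → (q, 211, YZ)
  read 2, top Y: go to p, push ε → (p, 11, Z)
  read 1, top Z: go to p, push AZ → (p, 1, AZ)
  ε-move, top A: go to q, push ε → (q, 1, Z)
  ε-move, top Z: go to q, push YZ → (q, 1, YZ)
  read 1, top Y: go to p, push ε → (p, ε, Z)
All input consumed; stack is Z, not empty, and no further ε-move applies.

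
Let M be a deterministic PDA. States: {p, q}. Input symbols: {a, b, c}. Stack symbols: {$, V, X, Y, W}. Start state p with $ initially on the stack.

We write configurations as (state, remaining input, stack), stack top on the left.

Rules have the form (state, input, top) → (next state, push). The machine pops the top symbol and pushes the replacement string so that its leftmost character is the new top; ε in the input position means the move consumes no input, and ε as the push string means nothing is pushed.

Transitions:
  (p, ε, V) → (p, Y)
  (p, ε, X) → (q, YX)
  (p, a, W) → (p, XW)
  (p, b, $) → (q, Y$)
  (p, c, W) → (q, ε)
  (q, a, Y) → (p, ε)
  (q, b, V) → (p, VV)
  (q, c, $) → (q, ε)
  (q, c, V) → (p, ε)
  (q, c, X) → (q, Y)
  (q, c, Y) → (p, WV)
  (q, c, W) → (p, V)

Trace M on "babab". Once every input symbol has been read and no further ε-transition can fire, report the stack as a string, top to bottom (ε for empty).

(p, babab, $) ⊢ (q, abab, Y$) ⊢ (p, bab, $) ⊢ (q, ab, Y$) ⊢ (p, b, $) ⊢ (q, ε, Y$)
All input consumed in state q with stack Y$.

Y$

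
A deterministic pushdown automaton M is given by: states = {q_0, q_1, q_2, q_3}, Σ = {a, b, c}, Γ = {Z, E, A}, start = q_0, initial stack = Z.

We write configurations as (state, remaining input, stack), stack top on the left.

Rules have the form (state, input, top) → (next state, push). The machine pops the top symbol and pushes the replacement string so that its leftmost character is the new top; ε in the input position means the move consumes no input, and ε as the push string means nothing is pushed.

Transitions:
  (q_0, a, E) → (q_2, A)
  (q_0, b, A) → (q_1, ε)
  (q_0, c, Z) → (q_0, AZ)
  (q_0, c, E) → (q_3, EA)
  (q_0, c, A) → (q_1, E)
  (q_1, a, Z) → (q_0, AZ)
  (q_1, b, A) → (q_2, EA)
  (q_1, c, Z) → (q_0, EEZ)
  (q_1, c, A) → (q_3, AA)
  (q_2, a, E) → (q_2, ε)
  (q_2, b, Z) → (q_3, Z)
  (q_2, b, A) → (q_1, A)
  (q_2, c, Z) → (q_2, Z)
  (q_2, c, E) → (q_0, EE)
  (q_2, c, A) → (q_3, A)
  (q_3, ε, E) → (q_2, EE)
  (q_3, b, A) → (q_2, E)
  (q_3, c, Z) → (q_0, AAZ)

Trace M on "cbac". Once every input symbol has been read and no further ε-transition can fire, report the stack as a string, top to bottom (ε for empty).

(q_0, cbac, Z)
  read c, top Z: go to q_0, push AZ → (q_0, bac, AZ)
  read b, top A: go to q_1, push ε → (q_1, ac, Z)
  read a, top Z: go to q_0, push AZ → (q_0, c, AZ)
  read c, top A: go to q_1, push E → (q_1, ε, EZ)
All input consumed in state q_1 with stack EZ.

EZ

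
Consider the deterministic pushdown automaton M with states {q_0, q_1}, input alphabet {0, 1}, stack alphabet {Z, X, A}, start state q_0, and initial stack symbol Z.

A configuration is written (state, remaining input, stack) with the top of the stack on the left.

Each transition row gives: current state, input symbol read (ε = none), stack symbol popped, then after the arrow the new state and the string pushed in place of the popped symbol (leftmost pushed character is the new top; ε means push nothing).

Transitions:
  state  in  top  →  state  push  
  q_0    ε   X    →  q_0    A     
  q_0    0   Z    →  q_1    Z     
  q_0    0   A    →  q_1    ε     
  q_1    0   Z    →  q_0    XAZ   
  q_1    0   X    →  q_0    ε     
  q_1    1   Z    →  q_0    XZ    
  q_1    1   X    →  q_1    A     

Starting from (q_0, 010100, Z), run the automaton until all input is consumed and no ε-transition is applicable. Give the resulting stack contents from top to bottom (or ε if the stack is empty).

(q_0, 010100, Z)
  read 0, top Z: go to q_1, push Z → (q_1, 10100, Z)
  read 1, top Z: go to q_0, push XZ → (q_0, 0100, XZ)
  ε-move, top X: go to q_0, push A → (q_0, 0100, AZ)
  read 0, top A: go to q_1, push ε → (q_1, 100, Z)
  read 1, top Z: go to q_0, push XZ → (q_0, 00, XZ)
  ε-move, top X: go to q_0, push A → (q_0, 00, AZ)
  read 0, top A: go to q_1, push ε → (q_1, 0, Z)
  read 0, top Z: go to q_0, push XAZ → (q_0, ε, XAZ)
  ε-move, top X: go to q_0, push A → (q_0, ε, AAZ)
All input consumed in state q_0 with stack AAZ.

AAZ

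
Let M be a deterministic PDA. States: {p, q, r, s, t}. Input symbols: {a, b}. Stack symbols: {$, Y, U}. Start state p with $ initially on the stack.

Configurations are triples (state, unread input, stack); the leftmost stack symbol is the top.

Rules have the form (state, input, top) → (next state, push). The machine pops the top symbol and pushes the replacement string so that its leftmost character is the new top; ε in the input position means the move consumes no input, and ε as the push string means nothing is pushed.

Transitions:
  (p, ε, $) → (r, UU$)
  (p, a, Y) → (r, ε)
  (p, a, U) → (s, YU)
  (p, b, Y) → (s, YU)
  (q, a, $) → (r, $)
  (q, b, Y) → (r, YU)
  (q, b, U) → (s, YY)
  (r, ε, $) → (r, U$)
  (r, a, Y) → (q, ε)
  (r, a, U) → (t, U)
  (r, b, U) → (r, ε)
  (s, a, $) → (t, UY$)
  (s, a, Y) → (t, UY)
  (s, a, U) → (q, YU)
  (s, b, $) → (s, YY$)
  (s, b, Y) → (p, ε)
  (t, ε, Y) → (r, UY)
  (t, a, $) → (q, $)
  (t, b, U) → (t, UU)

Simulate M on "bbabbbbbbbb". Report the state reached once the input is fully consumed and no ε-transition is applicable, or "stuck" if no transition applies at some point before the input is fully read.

(p, bbabbbbbbbb, $)
  ε-move, top $: go to r, push UU$ → (r, bbabbbbbbbb, UU$)
  read b, top U: go to r, push ε → (r, babbbbbbbb, U$)
  read b, top U: go to r, push ε → (r, abbbbbbbb, $)
  ε-move, top $: go to r, push U$ → (r, abbbbbbbb, U$)
  read a, top U: go to t, push U → (t, bbbbbbbb, U$)
  read b, top U: go to t, push UU → (t, bbbbbbb, UU$)
  read b, top U: go to t, push UU → (t, bbbbbb, UUU$)
  read b, top U: go to t, push UU → (t, bbbbb, UUUU$)
  read b, top U: go to t, push UU → (t, bbbb, UUUUU$)
  read b, top U: go to t, push UU → (t, bbb, UUUUUU$)
  read b, top U: go to t, push UU → (t, bb, UUUUUUU$)
  read b, top U: go to t, push UU → (t, b, UUUUUUUU$)
  read b, top U: go to t, push UU → (t, ε, UUUUUUUUU$)
All input consumed; M is in state t.

t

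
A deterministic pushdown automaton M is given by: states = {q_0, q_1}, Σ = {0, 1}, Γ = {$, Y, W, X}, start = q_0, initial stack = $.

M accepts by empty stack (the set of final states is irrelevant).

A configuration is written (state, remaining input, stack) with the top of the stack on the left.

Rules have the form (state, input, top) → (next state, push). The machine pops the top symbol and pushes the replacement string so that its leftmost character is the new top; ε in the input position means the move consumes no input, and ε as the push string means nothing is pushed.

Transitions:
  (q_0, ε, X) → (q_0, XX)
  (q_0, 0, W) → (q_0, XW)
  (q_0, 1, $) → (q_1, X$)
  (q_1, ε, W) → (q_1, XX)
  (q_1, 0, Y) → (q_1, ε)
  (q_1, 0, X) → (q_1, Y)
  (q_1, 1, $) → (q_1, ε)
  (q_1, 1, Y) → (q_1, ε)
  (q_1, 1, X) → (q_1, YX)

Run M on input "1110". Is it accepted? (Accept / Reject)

Reject

(q_0, 1110, $)
  read 1, top $: go to q_1, push X$ → (q_1, 110, X$)
  read 1, top X: go to q_1, push YX → (q_1, 10, YX$)
  read 1, top Y: go to q_1, push ε → (q_1, 0, X$)
  read 0, top X: go to q_1, push Y → (q_1, ε, Y$)
All input consumed; stack is Y$, not empty, and no further ε-move applies.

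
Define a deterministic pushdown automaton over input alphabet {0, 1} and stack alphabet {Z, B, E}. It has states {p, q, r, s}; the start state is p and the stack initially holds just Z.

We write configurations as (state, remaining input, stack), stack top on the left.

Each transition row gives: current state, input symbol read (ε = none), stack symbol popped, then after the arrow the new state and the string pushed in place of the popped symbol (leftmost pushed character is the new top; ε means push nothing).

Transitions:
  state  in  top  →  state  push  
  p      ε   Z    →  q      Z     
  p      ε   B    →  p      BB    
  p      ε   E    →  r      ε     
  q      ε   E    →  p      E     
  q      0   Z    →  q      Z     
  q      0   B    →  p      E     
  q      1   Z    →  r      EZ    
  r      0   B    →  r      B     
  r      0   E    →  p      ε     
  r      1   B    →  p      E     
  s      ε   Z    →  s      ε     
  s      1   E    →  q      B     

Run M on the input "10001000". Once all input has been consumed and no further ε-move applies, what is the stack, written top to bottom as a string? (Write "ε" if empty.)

(p, 10001000, Z)
  ε-move, top Z: go to q, push Z → (q, 10001000, Z)
  read 1, top Z: go to r, push EZ → (r, 0001000, EZ)
  read 0, top E: go to p, push ε → (p, 001000, Z)
  ε-move, top Z: go to q, push Z → (q, 001000, Z)
  read 0, top Z: go to q, push Z → (q, 01000, Z)
  read 0, top Z: go to q, push Z → (q, 1000, Z)
  read 1, top Z: go to r, push EZ → (r, 000, EZ)
  read 0, top E: go to p, push ε → (p, 00, Z)
  ε-move, top Z: go to q, push Z → (q, 00, Z)
  read 0, top Z: go to q, push Z → (q, 0, Z)
  read 0, top Z: go to q, push Z → (q, ε, Z)
All input consumed in state q with stack Z.

Z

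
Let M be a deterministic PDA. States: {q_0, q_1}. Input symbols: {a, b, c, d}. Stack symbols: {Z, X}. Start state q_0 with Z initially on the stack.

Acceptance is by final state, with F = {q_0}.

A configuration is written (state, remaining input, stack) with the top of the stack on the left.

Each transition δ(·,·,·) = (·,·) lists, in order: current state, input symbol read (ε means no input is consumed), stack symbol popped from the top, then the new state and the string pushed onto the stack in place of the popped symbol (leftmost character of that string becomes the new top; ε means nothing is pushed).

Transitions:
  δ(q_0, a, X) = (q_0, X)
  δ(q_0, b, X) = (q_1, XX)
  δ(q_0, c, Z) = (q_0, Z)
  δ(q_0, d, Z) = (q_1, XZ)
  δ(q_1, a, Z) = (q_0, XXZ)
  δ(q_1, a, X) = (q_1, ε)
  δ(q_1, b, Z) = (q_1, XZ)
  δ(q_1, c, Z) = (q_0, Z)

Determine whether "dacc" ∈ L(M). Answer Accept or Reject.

(q_0, dacc, Z)
  read d, top Z: go to q_1, push XZ → (q_1, acc, XZ)
  read a, top X: go to q_1, push ε → (q_1, cc, Z)
  read c, top Z: go to q_0, push Z → (q_0, c, Z)
  read c, top Z: go to q_0, push Z → (q_0, ε, Z)
All input consumed; state q_0 ∈ F.

Accept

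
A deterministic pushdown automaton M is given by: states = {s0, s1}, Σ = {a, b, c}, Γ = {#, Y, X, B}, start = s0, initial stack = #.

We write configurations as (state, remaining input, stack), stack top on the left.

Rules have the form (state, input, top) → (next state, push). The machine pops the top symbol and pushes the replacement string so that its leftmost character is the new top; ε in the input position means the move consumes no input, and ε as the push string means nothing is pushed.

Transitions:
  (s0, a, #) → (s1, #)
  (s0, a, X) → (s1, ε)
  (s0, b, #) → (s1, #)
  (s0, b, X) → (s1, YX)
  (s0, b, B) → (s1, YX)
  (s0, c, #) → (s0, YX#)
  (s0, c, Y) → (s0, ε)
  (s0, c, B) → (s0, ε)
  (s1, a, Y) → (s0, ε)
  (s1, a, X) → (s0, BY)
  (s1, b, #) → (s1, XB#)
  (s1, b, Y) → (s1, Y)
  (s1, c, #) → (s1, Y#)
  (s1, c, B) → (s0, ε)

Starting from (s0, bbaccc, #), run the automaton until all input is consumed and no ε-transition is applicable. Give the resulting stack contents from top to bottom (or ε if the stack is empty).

#

(s0, bbaccc, #) ⊢ (s1, baccc, #) ⊢ (s1, accc, XB#) ⊢ (s0, ccc, BYB#) ⊢ (s0, cc, YB#) ⊢ (s0, c, B#) ⊢ (s0, ε, #)
All input consumed in state s0 with stack #.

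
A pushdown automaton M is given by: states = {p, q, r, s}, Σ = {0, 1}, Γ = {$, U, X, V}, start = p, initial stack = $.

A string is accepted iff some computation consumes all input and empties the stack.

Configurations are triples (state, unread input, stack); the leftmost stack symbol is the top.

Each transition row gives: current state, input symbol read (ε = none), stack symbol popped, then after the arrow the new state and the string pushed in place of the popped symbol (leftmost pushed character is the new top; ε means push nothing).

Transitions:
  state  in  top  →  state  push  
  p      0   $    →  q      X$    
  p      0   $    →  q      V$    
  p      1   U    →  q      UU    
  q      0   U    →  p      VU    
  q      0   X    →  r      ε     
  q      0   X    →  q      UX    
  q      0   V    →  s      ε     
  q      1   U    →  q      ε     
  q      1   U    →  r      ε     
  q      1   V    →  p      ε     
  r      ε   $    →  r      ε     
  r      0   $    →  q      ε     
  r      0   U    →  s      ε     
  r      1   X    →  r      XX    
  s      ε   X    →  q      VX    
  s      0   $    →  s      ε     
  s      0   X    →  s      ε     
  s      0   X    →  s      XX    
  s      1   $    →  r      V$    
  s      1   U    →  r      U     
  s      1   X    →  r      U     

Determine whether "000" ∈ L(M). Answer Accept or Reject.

Accept

One accepting computation: (p, 000, $) ⊢ (q, 00, X$) ⊢ (r, 0, $) ⊢ (q, ε, ε)
All input consumed and the stack is empty.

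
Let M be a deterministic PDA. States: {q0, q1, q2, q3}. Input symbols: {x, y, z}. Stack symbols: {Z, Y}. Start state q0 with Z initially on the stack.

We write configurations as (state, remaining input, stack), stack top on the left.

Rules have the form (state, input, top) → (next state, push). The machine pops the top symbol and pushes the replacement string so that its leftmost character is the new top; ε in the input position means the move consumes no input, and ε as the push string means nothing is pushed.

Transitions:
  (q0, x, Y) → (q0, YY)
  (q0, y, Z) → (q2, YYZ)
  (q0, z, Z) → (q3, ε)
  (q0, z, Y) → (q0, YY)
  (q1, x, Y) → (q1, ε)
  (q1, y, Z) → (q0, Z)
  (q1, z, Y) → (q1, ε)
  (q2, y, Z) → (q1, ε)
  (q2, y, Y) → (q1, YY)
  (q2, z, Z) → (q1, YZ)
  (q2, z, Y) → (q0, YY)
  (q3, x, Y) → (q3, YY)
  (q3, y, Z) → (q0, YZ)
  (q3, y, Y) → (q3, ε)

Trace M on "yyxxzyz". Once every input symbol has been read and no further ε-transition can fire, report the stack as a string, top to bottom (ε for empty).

(q0, yyxxzyz, Z)
  read y, top Z: go to q2, push YYZ → (q2, yxxzyz, YYZ)
  read y, top Y: go to q1, push YY → (q1, xxzyz, YYYZ)
  read x, top Y: go to q1, push ε → (q1, xzyz, YYZ)
  read x, top Y: go to q1, push ε → (q1, zyz, YZ)
  read z, top Y: go to q1, push ε → (q1, yz, Z)
  read y, top Z: go to q0, push Z → (q0, z, Z)
  read z, top Z: go to q3, push ε → (q3, ε, ε)
All input consumed in state q3 with stack ε.

ε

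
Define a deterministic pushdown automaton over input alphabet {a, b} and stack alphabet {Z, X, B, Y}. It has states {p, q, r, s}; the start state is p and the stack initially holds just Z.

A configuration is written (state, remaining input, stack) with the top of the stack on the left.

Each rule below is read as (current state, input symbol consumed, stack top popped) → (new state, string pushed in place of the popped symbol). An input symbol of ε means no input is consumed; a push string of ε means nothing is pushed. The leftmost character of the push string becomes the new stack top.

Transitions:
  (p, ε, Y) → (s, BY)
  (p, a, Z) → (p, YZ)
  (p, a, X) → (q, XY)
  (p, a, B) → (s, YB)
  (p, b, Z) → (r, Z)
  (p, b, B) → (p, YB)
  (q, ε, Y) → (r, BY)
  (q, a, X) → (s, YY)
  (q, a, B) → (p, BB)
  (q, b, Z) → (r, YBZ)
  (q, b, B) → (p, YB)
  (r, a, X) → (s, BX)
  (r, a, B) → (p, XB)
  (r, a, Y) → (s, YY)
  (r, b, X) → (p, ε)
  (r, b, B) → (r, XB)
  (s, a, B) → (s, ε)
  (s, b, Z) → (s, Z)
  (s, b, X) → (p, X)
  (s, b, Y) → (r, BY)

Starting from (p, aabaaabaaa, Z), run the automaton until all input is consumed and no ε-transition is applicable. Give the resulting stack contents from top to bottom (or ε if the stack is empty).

(p, aabaaabaaa, Z)
  read a, top Z: go to p, push YZ → (p, abaaabaaa, YZ)
  ε-move, top Y: go to s, push BY → (s, abaaabaaa, BYZ)
  read a, top B: go to s, push ε → (s, baaabaaa, YZ)
  read b, top Y: go to r, push BY → (r, aaabaaa, BYZ)
  read a, top B: go to p, push XB → (p, aabaaa, XBYZ)
  read a, top X: go to q, push XY → (q, abaaa, XYBYZ)
  read a, top X: go to s, push YY → (s, baaa, YYYBYZ)
  read b, top Y: go to r, push BY → (r, aaa, BYYYBYZ)
  read a, top B: go to p, push XB → (p, aa, XBYYYBYZ)
  read a, top X: go to q, push XY → (q, a, XYBYYYBYZ)
  read a, top X: go to s, push YY → (s, ε, YYYBYYYBYZ)
All input consumed in state s with stack YYYBYYYBYZ.

YYYBYYYBYZ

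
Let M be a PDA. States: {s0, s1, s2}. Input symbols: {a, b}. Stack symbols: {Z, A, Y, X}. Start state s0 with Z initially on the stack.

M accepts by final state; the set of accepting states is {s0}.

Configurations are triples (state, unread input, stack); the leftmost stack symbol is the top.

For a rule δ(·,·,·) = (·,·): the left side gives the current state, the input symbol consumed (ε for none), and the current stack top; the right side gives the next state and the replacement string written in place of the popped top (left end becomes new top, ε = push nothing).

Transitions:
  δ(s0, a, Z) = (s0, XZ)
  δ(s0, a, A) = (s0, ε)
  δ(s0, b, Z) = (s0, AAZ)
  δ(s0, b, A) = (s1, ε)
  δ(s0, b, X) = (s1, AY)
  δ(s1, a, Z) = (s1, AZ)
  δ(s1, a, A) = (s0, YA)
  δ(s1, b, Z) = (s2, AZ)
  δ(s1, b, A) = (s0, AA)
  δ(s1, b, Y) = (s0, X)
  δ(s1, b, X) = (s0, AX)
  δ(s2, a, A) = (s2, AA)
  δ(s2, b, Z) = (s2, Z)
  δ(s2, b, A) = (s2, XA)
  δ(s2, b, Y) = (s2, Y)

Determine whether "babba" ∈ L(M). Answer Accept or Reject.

Reject

No computation consumes all input and reaches a final state.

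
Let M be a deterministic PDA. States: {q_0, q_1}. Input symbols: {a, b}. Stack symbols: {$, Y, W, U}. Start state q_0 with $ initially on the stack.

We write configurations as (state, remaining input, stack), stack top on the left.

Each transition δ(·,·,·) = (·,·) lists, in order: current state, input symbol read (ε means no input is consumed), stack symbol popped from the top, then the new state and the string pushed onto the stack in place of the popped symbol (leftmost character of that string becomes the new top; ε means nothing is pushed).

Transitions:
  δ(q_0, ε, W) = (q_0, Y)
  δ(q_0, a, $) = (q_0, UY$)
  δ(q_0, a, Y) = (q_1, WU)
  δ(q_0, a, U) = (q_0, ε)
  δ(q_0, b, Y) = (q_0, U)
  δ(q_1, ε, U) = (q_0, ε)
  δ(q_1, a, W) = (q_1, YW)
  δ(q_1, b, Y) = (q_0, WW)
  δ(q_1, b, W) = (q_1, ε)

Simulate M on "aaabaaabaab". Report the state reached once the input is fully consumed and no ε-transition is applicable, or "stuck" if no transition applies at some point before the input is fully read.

q_0

(q_0, aaabaaabaab, $) ⊢ (q_0, aabaaabaab, UY$) ⊢ (q_0, abaaabaab, Y$) ⊢ (q_1, baaabaab, WU$) ⊢ (q_1, aaabaab, U$) ⊢ (q_0, aaabaab, $) ⊢ (q_0, aabaab, UY$) ⊢ (q_0, abaab, Y$) ⊢ (q_1, baab, WU$) ⊢ (q_1, aab, U$) ⊢ (q_0, aab, $) ⊢ (q_0, ab, UY$) ⊢ (q_0, b, Y$) ⊢ (q_0, ε, U$)
All input consumed; M is in state q_0.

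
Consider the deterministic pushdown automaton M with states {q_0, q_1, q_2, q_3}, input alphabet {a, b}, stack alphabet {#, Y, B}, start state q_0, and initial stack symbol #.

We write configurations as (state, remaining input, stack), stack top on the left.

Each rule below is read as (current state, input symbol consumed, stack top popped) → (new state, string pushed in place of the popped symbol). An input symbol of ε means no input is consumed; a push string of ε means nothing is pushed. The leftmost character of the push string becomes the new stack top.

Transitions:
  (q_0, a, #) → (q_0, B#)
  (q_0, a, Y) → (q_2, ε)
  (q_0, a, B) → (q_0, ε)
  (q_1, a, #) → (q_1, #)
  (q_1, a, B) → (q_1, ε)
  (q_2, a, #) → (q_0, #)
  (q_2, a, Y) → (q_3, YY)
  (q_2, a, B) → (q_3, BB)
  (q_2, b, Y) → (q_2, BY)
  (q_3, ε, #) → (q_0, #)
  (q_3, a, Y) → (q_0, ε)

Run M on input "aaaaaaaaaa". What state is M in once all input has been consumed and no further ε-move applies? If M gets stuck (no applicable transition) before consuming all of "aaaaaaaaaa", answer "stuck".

(q_0, aaaaaaaaaa, #)
  read a, top #: go to q_0, push B# → (q_0, aaaaaaaaa, B#)
  read a, top B: go to q_0, push ε → (q_0, aaaaaaaa, #)
  read a, top #: go to q_0, push B# → (q_0, aaaaaaa, B#)
  read a, top B: go to q_0, push ε → (q_0, aaaaaa, #)
  read a, top #: go to q_0, push B# → (q_0, aaaaa, B#)
  read a, top B: go to q_0, push ε → (q_0, aaaa, #)
  read a, top #: go to q_0, push B# → (q_0, aaa, B#)
  read a, top B: go to q_0, push ε → (q_0, aa, #)
  read a, top #: go to q_0, push B# → (q_0, a, B#)
  read a, top B: go to q_0, push ε → (q_0, ε, #)
All input consumed; M is in state q_0.

q_0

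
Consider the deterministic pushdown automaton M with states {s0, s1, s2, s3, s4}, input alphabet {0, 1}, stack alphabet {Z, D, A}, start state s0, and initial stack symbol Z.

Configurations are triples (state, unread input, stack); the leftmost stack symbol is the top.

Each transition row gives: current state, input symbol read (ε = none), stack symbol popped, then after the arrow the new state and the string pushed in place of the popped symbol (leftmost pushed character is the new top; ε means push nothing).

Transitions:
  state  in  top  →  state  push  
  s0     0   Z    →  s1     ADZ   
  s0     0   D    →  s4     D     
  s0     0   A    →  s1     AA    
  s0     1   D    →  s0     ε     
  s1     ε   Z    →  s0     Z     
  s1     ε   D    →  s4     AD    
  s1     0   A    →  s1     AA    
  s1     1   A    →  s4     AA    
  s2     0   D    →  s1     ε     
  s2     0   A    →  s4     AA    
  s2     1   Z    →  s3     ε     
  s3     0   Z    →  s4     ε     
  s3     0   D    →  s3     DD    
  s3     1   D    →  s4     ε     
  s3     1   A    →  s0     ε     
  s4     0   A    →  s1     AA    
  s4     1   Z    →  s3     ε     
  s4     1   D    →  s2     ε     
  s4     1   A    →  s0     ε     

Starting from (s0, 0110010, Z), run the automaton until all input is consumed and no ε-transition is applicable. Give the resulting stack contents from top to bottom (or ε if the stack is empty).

(s0, 0110010, Z) ⊢ (s1, 110010, ADZ) ⊢ (s4, 10010, AADZ) ⊢ (s0, 0010, ADZ) ⊢ (s1, 010, AADZ) ⊢ (s1, 10, AAADZ) ⊢ (s4, 0, AAAADZ) ⊢ (s1, ε, AAAAADZ)
All input consumed in state s1 with stack AAAAADZ.

AAAAADZ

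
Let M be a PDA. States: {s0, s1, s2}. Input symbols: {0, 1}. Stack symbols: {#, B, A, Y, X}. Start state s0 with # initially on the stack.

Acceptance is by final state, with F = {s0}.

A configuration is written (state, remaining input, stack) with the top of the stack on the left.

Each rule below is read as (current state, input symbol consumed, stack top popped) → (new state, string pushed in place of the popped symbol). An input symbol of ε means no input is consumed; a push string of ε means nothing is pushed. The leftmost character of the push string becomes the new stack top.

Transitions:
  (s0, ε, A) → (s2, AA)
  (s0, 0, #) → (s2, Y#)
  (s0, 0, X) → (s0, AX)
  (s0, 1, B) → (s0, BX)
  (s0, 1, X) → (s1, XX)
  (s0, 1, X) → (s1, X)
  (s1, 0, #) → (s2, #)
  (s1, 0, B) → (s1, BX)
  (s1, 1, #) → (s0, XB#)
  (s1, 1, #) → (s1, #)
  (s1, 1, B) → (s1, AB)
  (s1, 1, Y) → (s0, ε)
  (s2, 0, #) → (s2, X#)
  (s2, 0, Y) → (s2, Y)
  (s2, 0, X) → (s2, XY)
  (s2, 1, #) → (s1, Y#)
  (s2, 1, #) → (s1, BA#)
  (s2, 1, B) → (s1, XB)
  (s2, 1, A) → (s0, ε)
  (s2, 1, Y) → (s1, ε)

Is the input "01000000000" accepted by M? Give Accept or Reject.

No computation consumes all input and reaches a final state.

Reject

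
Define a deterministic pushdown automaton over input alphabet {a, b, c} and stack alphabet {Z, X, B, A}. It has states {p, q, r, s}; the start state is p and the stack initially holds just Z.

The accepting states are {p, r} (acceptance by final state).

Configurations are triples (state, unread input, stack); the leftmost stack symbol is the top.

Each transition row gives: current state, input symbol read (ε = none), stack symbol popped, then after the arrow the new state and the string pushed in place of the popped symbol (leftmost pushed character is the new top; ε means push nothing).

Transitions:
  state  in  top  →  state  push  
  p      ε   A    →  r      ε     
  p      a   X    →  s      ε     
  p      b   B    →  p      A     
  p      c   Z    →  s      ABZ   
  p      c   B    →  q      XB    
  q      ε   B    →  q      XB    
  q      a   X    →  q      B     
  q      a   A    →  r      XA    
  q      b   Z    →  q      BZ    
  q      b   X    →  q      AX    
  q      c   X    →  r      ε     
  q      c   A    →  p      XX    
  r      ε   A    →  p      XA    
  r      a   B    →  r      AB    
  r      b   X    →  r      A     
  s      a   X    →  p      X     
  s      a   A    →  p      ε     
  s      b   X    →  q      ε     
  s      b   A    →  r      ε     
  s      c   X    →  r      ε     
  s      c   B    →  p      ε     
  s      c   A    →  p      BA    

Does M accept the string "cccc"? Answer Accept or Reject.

Accept

(p, cccc, Z)
  read c, top Z: go to s, push ABZ → (s, ccc, ABZ)
  read c, top A: go to p, push BA → (p, cc, BABZ)
  read c, top B: go to q, push XB → (q, c, XBABZ)
  read c, top X: go to r, push ε → (r, ε, BABZ)
All input consumed; state r ∈ F.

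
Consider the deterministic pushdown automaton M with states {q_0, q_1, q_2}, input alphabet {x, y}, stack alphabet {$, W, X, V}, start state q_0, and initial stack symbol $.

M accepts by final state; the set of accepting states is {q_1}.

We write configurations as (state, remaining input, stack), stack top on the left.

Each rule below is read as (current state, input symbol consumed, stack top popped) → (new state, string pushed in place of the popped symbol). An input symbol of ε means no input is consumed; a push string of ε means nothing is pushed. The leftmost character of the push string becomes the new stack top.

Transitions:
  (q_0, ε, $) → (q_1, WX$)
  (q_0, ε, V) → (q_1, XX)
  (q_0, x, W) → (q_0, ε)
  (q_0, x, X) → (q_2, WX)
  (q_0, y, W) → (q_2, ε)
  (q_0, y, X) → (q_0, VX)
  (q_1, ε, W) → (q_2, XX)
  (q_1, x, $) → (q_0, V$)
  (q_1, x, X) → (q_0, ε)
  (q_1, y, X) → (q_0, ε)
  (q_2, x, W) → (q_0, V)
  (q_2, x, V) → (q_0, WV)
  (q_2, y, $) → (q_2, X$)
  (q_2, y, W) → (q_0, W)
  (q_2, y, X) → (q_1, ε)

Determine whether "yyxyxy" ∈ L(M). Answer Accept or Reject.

Accept

(q_0, yyxyxy, $)
  ε-move, top $: go to q_1, push WX$ → (q_1, yyxyxy, WX$)
  ε-move, top W: go to q_2, push XX → (q_2, yyxyxy, XXX$)
  read y, top X: go to q_1, push ε → (q_1, yxyxy, XX$)
  read y, top X: go to q_0, push ε → (q_0, xyxy, X$)
  read x, top X: go to q_2, push WX → (q_2, yxy, WX$)
  read y, top W: go to q_0, push W → (q_0, xy, WX$)
  read x, top W: go to q_0, push ε → (q_0, y, X$)
  read y, top X: go to q_0, push VX → (q_0, ε, VX$)
  ε-move, top V: go to q_1, push XX → (q_1, ε, XXX$)
All input consumed; state q_1 ∈ F.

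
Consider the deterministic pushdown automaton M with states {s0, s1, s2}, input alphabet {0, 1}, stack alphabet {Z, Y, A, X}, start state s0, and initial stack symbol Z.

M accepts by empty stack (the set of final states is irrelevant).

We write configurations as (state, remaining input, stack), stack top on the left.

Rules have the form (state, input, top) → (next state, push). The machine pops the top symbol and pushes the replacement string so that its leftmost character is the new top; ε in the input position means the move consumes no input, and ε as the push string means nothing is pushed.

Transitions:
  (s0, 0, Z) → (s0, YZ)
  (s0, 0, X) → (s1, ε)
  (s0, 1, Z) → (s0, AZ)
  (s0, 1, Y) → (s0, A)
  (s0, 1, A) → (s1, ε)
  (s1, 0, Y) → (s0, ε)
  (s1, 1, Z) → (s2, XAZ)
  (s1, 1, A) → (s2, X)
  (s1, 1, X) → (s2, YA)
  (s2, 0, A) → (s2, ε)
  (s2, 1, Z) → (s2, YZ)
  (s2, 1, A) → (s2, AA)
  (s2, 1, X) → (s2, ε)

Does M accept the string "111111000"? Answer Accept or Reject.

(s0, 111111000, Z)
  read 1, top Z: go to s0, push AZ → (s0, 11111000, AZ)
  read 1, top A: go to s1, push ε → (s1, 1111000, Z)
  read 1, top Z: go to s2, push XAZ → (s2, 111000, XAZ)
  read 1, top X: go to s2, push ε → (s2, 11000, AZ)
  read 1, top A: go to s2, push AA → (s2, 1000, AAZ)
  read 1, top A: go to s2, push AA → (s2, 000, AAAZ)
  read 0, top A: go to s2, push ε → (s2, 00, AAZ)
  read 0, top A: go to s2, push ε → (s2, 0, AZ)
  read 0, top A: go to s2, push ε → (s2, ε, Z)
All input consumed; stack is Z, not empty, and no further ε-move applies.

Reject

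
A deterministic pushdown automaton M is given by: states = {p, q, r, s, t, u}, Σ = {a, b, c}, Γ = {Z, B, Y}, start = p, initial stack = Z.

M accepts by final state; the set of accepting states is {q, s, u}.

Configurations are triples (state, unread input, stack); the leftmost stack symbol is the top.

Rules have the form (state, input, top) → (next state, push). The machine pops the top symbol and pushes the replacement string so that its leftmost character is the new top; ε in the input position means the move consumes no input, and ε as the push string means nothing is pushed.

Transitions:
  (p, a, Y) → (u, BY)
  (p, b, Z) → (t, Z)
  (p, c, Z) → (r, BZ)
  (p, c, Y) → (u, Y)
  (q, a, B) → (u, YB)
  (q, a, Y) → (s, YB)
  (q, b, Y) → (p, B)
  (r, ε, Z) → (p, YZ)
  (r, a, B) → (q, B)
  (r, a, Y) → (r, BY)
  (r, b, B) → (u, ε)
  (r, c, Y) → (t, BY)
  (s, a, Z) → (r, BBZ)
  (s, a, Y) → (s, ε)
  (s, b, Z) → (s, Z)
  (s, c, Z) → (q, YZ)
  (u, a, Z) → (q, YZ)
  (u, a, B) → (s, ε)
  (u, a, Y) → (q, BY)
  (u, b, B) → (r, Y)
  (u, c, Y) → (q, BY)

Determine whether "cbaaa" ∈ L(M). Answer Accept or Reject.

Accept

(p, cbaaa, Z)
  read c, top Z: go to r, push BZ → (r, baaa, BZ)
  read b, top B: go to u, push ε → (u, aaa, Z)
  read a, top Z: go to q, push YZ → (q, aa, YZ)
  read a, top Y: go to s, push YB → (s, a, YBZ)
  read a, top Y: go to s, push ε → (s, ε, BZ)
All input consumed; state s ∈ F.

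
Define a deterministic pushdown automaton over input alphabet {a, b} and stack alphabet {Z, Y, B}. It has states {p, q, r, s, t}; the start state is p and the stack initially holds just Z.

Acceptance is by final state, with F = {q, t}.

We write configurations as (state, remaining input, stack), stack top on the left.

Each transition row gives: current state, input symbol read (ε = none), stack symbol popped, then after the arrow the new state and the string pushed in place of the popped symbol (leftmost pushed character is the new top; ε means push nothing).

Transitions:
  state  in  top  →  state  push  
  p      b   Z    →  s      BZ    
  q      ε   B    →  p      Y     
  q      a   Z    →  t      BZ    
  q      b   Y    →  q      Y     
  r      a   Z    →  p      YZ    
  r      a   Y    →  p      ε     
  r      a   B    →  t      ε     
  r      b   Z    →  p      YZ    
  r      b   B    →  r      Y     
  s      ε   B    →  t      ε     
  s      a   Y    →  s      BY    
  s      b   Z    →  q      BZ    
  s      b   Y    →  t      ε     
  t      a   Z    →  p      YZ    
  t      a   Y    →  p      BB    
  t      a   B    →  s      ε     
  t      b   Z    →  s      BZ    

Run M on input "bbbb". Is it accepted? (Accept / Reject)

Accept

(p, bbbb, Z)
  read b, top Z: go to s, push BZ → (s, bbb, BZ)
  ε-move, top B: go to t, push ε → (t, bbb, Z)
  read b, top Z: go to s, push BZ → (s, bb, BZ)
  ε-move, top B: go to t, push ε → (t, bb, Z)
  read b, top Z: go to s, push BZ → (s, b, BZ)
  ε-move, top B: go to t, push ε → (t, b, Z)
  read b, top Z: go to s, push BZ → (s, ε, BZ)
  ε-move, top B: go to t, push ε → (t, ε, Z)
All input consumed; state t ∈ F.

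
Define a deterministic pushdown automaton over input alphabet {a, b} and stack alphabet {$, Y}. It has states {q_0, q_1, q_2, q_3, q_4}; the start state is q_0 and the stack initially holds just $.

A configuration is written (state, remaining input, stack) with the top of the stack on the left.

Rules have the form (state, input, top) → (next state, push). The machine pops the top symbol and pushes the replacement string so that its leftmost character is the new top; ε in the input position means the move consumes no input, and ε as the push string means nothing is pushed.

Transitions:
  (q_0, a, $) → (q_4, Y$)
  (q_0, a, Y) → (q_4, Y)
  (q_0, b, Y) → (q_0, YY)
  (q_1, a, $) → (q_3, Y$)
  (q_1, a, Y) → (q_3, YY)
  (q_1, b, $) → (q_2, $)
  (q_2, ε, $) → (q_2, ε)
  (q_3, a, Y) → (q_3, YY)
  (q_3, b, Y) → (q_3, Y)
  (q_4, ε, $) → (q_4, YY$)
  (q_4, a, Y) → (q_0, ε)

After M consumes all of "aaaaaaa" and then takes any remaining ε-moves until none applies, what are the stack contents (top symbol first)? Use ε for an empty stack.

Y$

(q_0, aaaaaaa, $) ⊢ (q_4, aaaaaa, Y$) ⊢ (q_0, aaaaa, $) ⊢ (q_4, aaaa, Y$) ⊢ (q_0, aaa, $) ⊢ (q_4, aa, Y$) ⊢ (q_0, a, $) ⊢ (q_4, ε, Y$)
All input consumed in state q_4 with stack Y$.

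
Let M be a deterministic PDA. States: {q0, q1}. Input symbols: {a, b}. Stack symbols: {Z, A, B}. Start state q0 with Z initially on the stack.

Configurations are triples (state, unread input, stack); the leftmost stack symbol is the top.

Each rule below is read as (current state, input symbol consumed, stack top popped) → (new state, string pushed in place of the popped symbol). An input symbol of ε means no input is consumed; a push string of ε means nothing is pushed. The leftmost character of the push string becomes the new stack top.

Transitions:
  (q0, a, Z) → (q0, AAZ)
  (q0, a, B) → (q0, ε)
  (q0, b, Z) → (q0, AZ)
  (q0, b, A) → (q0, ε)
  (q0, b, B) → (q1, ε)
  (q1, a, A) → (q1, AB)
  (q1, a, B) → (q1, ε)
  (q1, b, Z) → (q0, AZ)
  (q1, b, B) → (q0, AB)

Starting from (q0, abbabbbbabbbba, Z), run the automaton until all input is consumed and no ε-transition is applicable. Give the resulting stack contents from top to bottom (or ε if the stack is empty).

(q0, abbabbbbabbbba, Z)
  read a, top Z: go to q0, push AAZ → (q0, bbabbbbabbbba, AAZ)
  read b, top A: go to q0, push ε → (q0, babbbbabbbba, AZ)
  read b, top A: go to q0, push ε → (q0, abbbbabbbba, Z)
  read a, top Z: go to q0, push AAZ → (q0, bbbbabbbba, AAZ)
  read b, top A: go to q0, push ε → (q0, bbbabbbba, AZ)
  read b, top A: go to q0, push ε → (q0, bbabbbba, Z)
  read b, top Z: go to q0, push AZ → (q0, babbbba, AZ)
  read b, top A: go to q0, push ε → (q0, abbbba, Z)
  read a, top Z: go to q0, push AAZ → (q0, bbbba, AAZ)
  read b, top A: go to q0, push ε → (q0, bbba, AZ)
  read b, top A: go to q0, push ε → (q0, bba, Z)
  read b, top Z: go to q0, push AZ → (q0, ba, AZ)
  read b, top A: go to q0, push ε → (q0, a, Z)
  read a, top Z: go to q0, push AAZ → (q0, ε, AAZ)
All input consumed in state q0 with stack AAZ.

AAZ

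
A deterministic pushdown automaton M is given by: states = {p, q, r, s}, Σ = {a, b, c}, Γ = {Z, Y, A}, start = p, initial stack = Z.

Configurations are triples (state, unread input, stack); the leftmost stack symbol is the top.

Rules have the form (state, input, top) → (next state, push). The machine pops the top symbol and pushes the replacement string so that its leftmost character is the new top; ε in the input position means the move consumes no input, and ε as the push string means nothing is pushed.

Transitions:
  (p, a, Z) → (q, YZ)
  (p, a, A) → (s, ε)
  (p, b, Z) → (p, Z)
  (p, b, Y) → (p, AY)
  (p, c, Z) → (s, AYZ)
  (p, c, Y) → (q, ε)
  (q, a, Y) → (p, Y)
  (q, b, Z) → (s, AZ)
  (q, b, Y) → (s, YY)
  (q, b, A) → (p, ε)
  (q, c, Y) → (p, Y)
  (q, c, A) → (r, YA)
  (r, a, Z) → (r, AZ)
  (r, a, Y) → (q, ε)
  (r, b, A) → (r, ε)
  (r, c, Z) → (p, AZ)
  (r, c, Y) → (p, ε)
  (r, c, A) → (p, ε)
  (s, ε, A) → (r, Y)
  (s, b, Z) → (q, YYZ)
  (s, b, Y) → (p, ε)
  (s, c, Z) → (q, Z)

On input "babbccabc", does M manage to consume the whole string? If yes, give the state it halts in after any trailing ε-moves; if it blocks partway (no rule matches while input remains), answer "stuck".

(p, babbccabc, Z)
  read b, top Z: go to p, push Z → (p, abbccabc, Z)
  read a, top Z: go to q, push YZ → (q, bbccabc, YZ)
  read b, top Y: go to s, push YY → (s, bccabc, YYZ)
  read b, top Y: go to p, push ε → (p, ccabc, YZ)
  read c, top Y: go to q, push ε → (q, cabc, Z)
No transition for (q, c, top Z); M blocks with input cabc remaining.

stuck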